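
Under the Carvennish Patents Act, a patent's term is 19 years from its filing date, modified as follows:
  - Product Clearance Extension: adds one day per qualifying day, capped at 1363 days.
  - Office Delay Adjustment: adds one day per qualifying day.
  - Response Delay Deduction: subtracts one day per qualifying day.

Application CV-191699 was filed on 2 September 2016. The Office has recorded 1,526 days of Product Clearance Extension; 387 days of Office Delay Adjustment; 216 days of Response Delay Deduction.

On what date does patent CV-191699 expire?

November 14, 2039

Base term: filing date + 19 years → 2 September 2035.
Product Clearance Extension: 1526 days claimed exceeds the 1363-day cap, so +1363 days → 27 May 2039.
Office Delay Adjustment: +387 days → 17 June 2040.
Response Delay Deduction: −216 days → 14 November 2039.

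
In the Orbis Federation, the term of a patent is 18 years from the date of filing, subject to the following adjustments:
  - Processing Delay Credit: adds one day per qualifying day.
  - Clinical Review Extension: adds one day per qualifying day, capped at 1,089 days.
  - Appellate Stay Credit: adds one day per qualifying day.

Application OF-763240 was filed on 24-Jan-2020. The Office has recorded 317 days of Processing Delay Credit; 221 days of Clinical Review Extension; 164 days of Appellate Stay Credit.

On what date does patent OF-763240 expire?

Base term: filing date + 18 years → 24 January 2038.
Processing Delay Credit: +317 days → 7 December 2038.
Clinical Review Extension: 221 days (within the 1089-day cap) → +221 days → 16 July 2039.
Appellate Stay Credit: +164 days → 27 December 2039.

December 27, 2039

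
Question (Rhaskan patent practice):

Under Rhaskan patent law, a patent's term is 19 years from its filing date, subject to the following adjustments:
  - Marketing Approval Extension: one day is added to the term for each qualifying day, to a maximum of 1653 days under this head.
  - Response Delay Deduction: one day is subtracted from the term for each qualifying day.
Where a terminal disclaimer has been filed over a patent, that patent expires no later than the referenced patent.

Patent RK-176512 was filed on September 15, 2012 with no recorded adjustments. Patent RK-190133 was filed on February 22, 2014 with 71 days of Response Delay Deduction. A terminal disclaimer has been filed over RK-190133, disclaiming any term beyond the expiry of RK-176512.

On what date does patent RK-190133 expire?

Natural term of RK-190133:
  Base: filing + 19 years → 22 February 2033.
  Response Delay Deduction: −71 days → 13 December 2032.
Expiry of referenced patent RK-176512:
  Base: filing + 19 years → 15 September 2031.
Terminal disclaimer: RK-190133 expires on the earlier of 13 December 2032 and 15 September 2031.

2031-09-15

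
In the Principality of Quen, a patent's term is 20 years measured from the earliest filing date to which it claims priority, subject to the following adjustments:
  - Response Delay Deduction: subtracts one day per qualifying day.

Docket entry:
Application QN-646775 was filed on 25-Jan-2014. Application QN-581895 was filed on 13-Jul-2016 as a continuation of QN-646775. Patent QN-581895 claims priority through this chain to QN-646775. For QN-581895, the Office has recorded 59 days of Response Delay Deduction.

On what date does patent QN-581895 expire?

Earliest priority filing: 25 January 2014.
Base term: 25 January 2014 + 20 years → 25 January 2034.
Response Delay Deduction: −59 days → 27 November 2033.

2033-11-27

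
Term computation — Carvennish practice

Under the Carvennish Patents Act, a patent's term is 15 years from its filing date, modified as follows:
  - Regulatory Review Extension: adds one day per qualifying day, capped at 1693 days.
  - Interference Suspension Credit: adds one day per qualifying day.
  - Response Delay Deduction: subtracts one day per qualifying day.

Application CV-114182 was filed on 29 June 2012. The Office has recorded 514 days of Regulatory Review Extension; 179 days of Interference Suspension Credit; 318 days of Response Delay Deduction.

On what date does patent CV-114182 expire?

Base term: filing date + 15 years → 29 June 2027.
Regulatory Review Extension: 514 days (within the 1693-day cap) → +514 days → 24 November 2028.
Interference Suspension Credit: +179 days → 22 May 2029.
Response Delay Deduction: −318 days → 8 July 2028.

2028-07-08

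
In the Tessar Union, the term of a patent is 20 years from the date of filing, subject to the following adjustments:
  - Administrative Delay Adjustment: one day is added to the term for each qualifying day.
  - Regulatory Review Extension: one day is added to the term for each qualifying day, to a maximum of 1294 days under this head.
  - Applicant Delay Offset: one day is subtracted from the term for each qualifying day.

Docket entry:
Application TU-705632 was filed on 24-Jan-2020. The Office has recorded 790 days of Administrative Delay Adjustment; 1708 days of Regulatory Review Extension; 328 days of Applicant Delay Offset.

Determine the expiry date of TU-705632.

November 14, 2044

Base term: filing date + 20 years → 24 January 2040.
Administrative Delay Adjustment: +790 days → 24 March 2042.
Regulatory Review Extension: 1708 days claimed exceeds the 1294-day cap, so +1294 days → 8 October 2045.
Applicant Delay Offset: −328 days → 14 November 2044.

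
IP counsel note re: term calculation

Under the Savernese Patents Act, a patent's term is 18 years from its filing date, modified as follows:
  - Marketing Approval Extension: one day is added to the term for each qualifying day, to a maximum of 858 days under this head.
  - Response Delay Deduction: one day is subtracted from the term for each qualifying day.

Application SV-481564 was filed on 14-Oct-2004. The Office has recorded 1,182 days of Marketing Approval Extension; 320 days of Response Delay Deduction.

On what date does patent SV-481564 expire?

2024-04-04

Base term: filing date + 18 years → 14 October 2022.
Marketing Approval Extension: 1182 days claimed exceeds the 858-day cap, so +858 days → 18 February 2025.
Response Delay Deduction: −320 days → 4 April 2024.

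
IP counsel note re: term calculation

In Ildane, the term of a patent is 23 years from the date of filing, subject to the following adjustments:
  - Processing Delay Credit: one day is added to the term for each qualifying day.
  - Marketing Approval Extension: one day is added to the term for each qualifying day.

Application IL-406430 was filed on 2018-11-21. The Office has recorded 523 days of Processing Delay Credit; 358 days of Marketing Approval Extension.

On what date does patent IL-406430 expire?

2044-04-20

Base term: filing date + 23 years → 21 November 2041.
Processing Delay Credit: +523 days → 28 April 2043.
Marketing Approval Extension: +358 days → 20 April 2044.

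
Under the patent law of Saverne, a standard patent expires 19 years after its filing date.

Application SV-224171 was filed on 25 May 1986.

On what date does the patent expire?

Filing date + 19 years → 25 May 2005.

May 25, 2005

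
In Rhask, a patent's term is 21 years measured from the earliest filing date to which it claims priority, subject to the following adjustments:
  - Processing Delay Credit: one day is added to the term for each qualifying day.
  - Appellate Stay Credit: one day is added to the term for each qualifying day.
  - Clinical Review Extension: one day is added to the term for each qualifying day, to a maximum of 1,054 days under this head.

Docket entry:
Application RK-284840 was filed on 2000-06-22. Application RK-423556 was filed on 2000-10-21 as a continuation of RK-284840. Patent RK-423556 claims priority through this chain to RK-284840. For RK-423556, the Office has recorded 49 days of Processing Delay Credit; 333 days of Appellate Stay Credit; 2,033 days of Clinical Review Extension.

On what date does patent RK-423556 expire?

Earliest priority filing: 22 June 2000.
Base term: 22 June 2000 + 21 years → 22 June 2021.
Processing Delay Credit: +49 days → 10 August 2021.
Appellate Stay Credit: +333 days → 9 July 2022.
Clinical Review Extension: 2033 days claimed exceeds the 1054-day cap, so +1054 days → 28 May 2025.

May 28, 2025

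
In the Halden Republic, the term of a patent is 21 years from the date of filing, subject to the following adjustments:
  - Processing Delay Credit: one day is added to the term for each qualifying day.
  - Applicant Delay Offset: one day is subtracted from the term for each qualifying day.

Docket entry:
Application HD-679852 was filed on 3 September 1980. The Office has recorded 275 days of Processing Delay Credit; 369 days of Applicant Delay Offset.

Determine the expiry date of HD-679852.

2001-06-01

Base term: filing date + 21 years → 3 September 2001.
Processing Delay Credit: +275 days → 5 June 2002.
Applicant Delay Offset: −369 days → 1 June 2001.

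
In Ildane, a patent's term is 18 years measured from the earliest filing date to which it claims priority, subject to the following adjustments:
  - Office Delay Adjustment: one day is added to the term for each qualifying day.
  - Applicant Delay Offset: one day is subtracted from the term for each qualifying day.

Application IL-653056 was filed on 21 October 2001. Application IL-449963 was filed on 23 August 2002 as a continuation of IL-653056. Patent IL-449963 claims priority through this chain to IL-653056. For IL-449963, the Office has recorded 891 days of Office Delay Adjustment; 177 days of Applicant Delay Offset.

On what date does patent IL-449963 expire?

2021-10-04

Earliest priority filing: 21 October 2001.
Base term: 21 October 2001 + 18 years → 21 October 2019.
Office Delay Adjustment: +891 days → 30 March 2022.
Applicant Delay Offset: −177 days → 4 October 2021.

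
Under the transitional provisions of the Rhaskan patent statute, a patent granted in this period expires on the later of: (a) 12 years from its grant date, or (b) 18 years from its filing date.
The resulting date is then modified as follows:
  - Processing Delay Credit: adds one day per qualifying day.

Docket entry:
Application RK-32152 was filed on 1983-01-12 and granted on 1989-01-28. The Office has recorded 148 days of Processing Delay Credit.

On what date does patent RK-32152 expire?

June 25, 2001

(a) grant + 12 years → 28 January 2001.
(b) filing + 18 years → 12 January 2001.
Later of the two: 28 January 2001.
Processing Delay Credit: +148 days → 25 June 2001.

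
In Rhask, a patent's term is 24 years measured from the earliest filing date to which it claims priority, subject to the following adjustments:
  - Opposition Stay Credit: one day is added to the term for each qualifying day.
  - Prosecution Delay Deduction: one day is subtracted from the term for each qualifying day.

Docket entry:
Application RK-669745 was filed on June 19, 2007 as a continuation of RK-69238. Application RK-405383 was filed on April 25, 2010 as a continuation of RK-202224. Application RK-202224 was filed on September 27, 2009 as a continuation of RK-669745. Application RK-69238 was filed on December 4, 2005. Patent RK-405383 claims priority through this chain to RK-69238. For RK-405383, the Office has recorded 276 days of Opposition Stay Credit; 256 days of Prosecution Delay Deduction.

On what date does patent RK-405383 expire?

December 24, 2029

Earliest priority filing: 4 December 2005.
Base term: 4 December 2005 + 24 years → 4 December 2029.
Opposition Stay Credit: +276 days → 6 September 2030.
Prosecution Delay Deduction: −256 days → 24 December 2029.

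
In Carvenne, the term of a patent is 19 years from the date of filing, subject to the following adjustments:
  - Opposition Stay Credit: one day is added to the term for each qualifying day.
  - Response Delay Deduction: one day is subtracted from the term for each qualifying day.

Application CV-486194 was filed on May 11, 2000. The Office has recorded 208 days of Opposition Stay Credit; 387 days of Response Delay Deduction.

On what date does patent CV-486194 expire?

Base term: filing date + 19 years → 11 May 2019.
Opposition Stay Credit: +208 days → 5 December 2019.
Response Delay Deduction: −387 days → 13 November 2018.

November 13, 2018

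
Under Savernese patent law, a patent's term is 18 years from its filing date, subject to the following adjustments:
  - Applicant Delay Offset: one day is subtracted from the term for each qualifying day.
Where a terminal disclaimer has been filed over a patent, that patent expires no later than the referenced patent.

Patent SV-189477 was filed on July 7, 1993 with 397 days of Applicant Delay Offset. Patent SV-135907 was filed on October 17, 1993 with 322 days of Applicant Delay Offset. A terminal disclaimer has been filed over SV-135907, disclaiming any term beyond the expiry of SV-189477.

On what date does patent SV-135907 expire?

2010-06-05

Natural term of SV-135907:
  Base: filing + 18 years → 17 October 2011.
  Applicant Delay Offset: −322 days → 29 November 2010.
Expiry of referenced patent SV-189477:
  Base: filing + 18 years → 7 July 2011.
  Applicant Delay Offset: −397 days → 5 June 2010.
Terminal disclaimer: SV-135907 expires on the earlier of 29 November 2010 and 5 June 2010.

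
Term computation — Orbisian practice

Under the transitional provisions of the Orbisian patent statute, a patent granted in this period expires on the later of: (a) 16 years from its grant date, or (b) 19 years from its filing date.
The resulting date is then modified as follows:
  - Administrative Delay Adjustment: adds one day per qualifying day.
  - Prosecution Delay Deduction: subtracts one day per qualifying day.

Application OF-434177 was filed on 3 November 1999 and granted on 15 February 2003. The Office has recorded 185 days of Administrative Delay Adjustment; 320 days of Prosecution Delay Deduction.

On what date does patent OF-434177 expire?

(a) grant + 16 years → 15 February 2019.
(b) filing + 19 years → 3 November 2018.
Later of the two: 15 February 2019.
Administrative Delay Adjustment: +185 days → 19 August 2019.
Prosecution Delay Deduction: −320 days → 3 October 2018.

2018-10-03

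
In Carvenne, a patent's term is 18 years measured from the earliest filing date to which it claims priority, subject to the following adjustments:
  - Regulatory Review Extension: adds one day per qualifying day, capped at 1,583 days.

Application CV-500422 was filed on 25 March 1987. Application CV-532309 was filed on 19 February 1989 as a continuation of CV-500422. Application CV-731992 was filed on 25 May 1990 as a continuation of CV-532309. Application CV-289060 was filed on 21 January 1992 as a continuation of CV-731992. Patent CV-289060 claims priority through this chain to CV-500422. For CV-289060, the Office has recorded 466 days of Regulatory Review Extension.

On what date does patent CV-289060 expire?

2006-07-04

Earliest priority filing: 25 March 1987.
Base term: 25 March 1987 + 18 years → 25 March 2005.
Regulatory Review Extension: 466 days (within the 1583-day cap) → +466 days → 4 July 2006.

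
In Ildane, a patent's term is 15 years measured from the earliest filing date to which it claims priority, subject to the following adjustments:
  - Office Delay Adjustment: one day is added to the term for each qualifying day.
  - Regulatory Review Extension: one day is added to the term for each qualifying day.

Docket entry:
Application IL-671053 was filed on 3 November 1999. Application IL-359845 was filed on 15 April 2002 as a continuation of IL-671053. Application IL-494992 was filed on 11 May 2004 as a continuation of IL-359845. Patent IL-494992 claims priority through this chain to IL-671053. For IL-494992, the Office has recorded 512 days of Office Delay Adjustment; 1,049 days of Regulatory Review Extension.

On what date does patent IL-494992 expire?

February 11, 2019

Earliest priority filing: 3 November 1999.
Base term: 3 November 1999 + 15 years → 3 November 2014.
Office Delay Adjustment: +512 days → 29 March 2016.
Regulatory Review Extension: +1049 days → 11 February 2019.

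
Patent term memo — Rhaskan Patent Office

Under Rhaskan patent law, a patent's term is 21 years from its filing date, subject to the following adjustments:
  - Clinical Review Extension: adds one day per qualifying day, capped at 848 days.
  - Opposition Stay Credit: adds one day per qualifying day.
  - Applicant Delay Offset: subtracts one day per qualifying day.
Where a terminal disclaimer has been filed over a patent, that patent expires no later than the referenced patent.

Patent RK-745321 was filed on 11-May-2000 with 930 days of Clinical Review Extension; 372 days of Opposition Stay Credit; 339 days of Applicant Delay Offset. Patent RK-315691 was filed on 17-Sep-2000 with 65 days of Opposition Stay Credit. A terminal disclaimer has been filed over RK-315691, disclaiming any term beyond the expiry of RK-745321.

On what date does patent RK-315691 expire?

Natural term of RK-315691:
  Base: filing + 21 years → 17 September 2021.
  Opposition Stay Credit: +65 days → 21 November 2021.
Expiry of referenced patent RK-745321:
  Base: filing + 21 years → 11 May 2021.
  Clinical Review Extension: 930 days claimed exceeds the 848-day cap, so +848 days → 6 September 2023.
  Opposition Stay Credit: +372 days → 12 September 2024.
  Applicant Delay Offset: −339 days → 9 October 2023.
Terminal disclaimer: RK-315691 expires on the earlier of 21 November 2021 and 9 October 2023.

November 21, 2021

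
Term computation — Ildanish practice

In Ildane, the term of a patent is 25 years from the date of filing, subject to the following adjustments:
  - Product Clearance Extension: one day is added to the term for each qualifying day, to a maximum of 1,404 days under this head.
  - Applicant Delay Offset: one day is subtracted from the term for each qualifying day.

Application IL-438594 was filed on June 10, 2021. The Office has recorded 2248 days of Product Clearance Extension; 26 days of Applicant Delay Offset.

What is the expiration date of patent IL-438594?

Base term: filing date + 25 years → 10 June 2046.
Product Clearance Extension: 2248 days claimed exceeds the 1404-day cap, so +1404 days → 14 April 2050.
Applicant Delay Offset: −26 days → 19 March 2050.

2050-03-19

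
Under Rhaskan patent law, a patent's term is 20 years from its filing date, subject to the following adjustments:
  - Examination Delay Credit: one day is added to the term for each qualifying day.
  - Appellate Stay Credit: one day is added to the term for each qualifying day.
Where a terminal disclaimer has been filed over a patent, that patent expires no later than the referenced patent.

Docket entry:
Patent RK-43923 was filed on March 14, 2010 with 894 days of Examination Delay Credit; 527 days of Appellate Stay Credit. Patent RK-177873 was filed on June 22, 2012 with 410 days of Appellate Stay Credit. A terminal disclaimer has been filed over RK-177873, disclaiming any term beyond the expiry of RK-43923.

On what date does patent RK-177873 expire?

Natural term of RK-177873:
  Base: filing + 20 years → 22 June 2032.
  Appellate Stay Credit: +410 days → 6 August 2033.
Expiry of referenced patent RK-43923:
  Base: filing + 20 years → 14 March 2030.
  Examination Delay Credit: +894 days → 24 August 2032.
  Appellate Stay Credit: +527 days → 2 February 2034.
Terminal disclaimer: RK-177873 expires on the earlier of 6 August 2033 and 2 February 2034.

August 6, 2033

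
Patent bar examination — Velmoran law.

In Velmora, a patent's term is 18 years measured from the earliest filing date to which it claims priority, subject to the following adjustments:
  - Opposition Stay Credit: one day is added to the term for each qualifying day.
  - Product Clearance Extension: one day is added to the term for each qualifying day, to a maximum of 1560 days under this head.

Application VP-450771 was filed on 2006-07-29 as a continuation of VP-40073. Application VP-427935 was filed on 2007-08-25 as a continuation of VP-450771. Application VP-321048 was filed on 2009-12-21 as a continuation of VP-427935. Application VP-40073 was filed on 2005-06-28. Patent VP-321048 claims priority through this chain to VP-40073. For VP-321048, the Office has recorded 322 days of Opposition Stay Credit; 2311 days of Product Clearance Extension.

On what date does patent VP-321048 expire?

Earliest priority filing: 28 June 2005.
Base term: 28 June 2005 + 18 years → 28 June 2023.
Opposition Stay Credit: +322 days → 15 May 2024.
Product Clearance Extension: 2311 days claimed exceeds the 1560-day cap, so +1560 days → 22 August 2028.

2028-08-22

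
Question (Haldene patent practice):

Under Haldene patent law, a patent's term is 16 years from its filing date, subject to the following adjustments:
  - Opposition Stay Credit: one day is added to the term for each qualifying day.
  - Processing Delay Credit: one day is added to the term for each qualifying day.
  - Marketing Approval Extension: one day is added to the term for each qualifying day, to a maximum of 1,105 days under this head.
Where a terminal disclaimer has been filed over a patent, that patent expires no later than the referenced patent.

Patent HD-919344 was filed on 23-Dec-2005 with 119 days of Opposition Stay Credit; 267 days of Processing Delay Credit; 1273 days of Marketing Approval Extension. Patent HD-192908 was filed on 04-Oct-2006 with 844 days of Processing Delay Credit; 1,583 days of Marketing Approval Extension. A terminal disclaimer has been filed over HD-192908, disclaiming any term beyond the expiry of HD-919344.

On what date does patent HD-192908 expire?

January 22, 2026

Natural term of HD-192908:
  Base: filing + 16 years → 4 October 2022.
  Processing Delay Credit: +844 days → 25 January 2025.
  Marketing Approval Extension: 1583 days claimed exceeds the 1105-day cap, so +1105 days → 4 February 2028.
Expiry of referenced patent HD-919344:
  Base: filing + 16 years → 23 December 2021.
  Opposition Stay Credit: +119 days → 21 April 2022.
  Processing Delay Credit: +267 days → 13 January 2023.
  Marketing Approval Extension: 1273 days claimed exceeds the 1105-day cap, so +1105 days → 22 January 2026.
Terminal disclaimer: HD-192908 expires on the earlier of 4 February 2028 and 22 January 2026.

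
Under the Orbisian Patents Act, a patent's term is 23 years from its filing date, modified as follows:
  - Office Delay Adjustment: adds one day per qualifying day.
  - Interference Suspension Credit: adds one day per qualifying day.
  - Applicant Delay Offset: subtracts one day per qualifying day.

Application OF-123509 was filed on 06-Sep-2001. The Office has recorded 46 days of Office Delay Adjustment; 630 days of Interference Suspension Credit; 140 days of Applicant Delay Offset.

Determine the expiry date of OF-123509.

Base term: filing date + 23 years → 6 September 2024.
Office Delay Adjustment: +46 days → 22 October 2024.
Interference Suspension Credit: +630 days → 14 July 2026.
Applicant Delay Offset: −140 days → 24 February 2026.

2026-02-24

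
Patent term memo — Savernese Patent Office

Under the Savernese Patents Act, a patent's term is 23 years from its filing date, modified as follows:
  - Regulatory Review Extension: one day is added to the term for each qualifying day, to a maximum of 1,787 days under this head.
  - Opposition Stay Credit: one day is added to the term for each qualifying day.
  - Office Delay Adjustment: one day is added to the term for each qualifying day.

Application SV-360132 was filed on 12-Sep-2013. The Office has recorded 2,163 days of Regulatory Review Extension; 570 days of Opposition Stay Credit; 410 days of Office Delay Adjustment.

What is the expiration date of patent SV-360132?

Base term: filing date + 23 years → 12 September 2036.
Regulatory Review Extension: 2163 days claimed exceeds the 1787-day cap, so +1787 days → 4 August 2041.
Opposition Stay Credit: +570 days → 25 February 2043.
Office Delay Adjustment: +410 days → 10 April 2044.

April 10, 2044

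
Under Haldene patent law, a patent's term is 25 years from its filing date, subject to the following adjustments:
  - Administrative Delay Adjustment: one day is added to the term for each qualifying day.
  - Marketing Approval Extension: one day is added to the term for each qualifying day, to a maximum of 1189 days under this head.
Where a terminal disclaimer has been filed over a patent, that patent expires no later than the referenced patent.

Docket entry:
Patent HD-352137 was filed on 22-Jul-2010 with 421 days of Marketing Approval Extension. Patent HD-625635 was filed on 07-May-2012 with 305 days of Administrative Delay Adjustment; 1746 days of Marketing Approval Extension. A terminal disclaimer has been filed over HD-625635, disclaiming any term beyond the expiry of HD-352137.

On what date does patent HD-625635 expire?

2036-09-15

Natural term of HD-625635:
  Base: filing + 25 years → 7 May 2037.
  Administrative Delay Adjustment: +305 days → 8 March 2038.
  Marketing Approval Extension: 1746 days claimed exceeds the 1189-day cap, so +1189 days → 9 June 2041.
Expiry of referenced patent HD-352137:
  Base: filing + 25 years → 22 July 2035.
  Marketing Approval Extension: 421 days (within the 1189-day cap) → +421 days → 15 September 2036.
Terminal disclaimer: HD-625635 expires on the earlier of 9 June 2041 and 15 September 2036.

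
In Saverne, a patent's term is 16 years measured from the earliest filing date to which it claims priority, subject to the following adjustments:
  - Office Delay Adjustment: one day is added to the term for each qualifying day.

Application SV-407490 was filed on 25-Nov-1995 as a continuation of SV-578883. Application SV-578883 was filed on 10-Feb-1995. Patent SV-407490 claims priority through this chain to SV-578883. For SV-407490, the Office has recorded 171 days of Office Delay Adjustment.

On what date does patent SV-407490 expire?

Earliest priority filing: 10 February 1995.
Base term: 10 February 1995 + 16 years → 10 February 2011.
Office Delay Adjustment: +171 days → 31 July 2011.

2011-07-31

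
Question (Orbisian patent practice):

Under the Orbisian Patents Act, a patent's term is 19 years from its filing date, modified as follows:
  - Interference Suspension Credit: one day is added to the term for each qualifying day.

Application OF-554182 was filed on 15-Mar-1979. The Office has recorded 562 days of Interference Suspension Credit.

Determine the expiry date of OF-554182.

1999-09-28

Base term: filing date + 19 years → 15 March 1998.
Interference Suspension Credit: +562 days → 28 September 1999.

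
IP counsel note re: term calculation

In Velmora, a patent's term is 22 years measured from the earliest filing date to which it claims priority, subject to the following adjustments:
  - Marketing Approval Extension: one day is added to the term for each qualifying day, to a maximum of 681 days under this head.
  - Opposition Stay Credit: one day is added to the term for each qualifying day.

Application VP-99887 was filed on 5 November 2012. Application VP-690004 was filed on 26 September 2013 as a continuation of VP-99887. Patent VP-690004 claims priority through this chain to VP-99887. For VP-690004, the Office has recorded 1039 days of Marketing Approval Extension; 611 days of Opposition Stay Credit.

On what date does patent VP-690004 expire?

May 20, 2038

Earliest priority filing: 5 November 2012.
Base term: 5 November 2012 + 22 years → 5 November 2034.
Marketing Approval Extension: 1039 days claimed exceeds the 681-day cap, so +681 days → 16 September 2036.
Opposition Stay Credit: +611 days → 20 May 2038.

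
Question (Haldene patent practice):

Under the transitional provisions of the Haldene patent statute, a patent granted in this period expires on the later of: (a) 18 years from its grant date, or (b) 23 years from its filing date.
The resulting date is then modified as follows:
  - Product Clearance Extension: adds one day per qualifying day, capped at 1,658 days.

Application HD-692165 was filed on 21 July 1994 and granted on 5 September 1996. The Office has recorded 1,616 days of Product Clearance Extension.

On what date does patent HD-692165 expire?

(a) grant + 18 years → 5 September 2014.
(b) filing + 23 years → 21 July 2017.
Later of the two: 21 July 2017.
Product Clearance Extension: 1616 days (within the 1658-day cap) → +1616 days → 23 December 2021.

2021-12-23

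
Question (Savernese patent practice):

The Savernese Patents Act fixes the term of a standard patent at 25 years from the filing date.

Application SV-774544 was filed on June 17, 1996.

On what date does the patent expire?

Filing date + 25 years → 17 June 2021.

June 17, 2021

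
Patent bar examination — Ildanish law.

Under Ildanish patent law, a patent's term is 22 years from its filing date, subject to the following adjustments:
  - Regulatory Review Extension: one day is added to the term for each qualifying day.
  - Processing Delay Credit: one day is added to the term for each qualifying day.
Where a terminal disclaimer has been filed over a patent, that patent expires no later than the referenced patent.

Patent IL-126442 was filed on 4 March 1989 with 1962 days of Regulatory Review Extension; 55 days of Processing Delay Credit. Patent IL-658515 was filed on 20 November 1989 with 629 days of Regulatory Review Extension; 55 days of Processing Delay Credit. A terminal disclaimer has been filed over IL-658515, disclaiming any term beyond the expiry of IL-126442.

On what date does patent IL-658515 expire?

Natural term of IL-658515:
  Base: filing + 22 years → 20 November 2011.
  Regulatory Review Extension: +629 days → 10 August 2013.
  Processing Delay Credit: +55 days → 4 October 2013.
Expiry of referenced patent IL-126442:
  Base: filing + 22 years → 4 March 2011.
  Regulatory Review Extension: +1962 days → 17 July 2016.
  Processing Delay Credit: +55 days → 10 September 2016.
Terminal disclaimer: IL-658515 expires on the earlier of 4 October 2013 and 10 September 2016.

October 4, 2013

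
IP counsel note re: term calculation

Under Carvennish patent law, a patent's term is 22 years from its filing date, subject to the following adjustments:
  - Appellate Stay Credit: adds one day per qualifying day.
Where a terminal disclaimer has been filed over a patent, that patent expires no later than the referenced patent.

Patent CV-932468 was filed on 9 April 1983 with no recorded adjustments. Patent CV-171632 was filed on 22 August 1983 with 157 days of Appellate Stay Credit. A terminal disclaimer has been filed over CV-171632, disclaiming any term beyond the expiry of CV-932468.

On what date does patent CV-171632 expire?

April 9, 2005

Natural term of CV-171632:
  Base: filing + 22 years → 22 August 2005.
  Appellate Stay Credit: +157 days → 26 January 2006.
Expiry of referenced patent CV-932468:
  Base: filing + 22 years → 9 April 2005.
Terminal disclaimer: CV-171632 expires on the earlier of 26 January 2006 and 9 April 2005.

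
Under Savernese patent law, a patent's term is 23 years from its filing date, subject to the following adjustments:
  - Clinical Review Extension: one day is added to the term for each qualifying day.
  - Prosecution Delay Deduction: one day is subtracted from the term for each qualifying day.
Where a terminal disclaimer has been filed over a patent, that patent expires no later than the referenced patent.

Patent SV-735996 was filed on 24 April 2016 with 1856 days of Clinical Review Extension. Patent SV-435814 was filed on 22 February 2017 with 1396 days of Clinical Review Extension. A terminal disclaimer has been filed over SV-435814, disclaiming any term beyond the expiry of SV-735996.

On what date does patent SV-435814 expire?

Natural term of SV-435814:
  Base: filing + 23 years → 22 February 2040.
  Clinical Review Extension: +1396 days → 19 December 2043.
Expiry of referenced patent SV-735996:
  Base: filing + 23 years → 24 April 2039.
  Clinical Review Extension: +1856 days → 23 May 2044.
Terminal disclaimer: SV-435814 expires on the earlier of 19 December 2043 and 23 May 2044.

December 19, 2043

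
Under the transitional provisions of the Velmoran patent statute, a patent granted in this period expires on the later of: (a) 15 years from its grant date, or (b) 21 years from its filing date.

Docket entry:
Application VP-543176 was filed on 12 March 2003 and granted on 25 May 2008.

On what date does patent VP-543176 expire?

March 12, 2024

(a) grant + 15 years → 25 May 2023.
(b) filing + 21 years → 12 March 2024.
Later of the two: 12 March 2024.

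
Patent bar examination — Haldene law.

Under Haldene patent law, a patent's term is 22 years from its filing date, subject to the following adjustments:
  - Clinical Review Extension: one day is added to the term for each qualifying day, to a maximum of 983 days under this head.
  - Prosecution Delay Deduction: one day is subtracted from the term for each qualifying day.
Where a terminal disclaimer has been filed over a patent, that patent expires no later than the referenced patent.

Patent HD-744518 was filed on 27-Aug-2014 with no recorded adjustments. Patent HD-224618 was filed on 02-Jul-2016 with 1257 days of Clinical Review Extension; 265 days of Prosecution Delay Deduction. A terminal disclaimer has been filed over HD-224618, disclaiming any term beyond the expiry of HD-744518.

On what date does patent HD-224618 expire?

Natural term of HD-224618:
  Base: filing + 22 years → 2 July 2038.
  Clinical Review Extension: 1257 days claimed exceeds the 983-day cap, so +983 days → 11 March 2041.
  Prosecution Delay Deduction: −265 days → 19 June 2040.
Expiry of referenced patent HD-744518:
  Base: filing + 22 years → 27 August 2036.
Terminal disclaimer: HD-224618 expires on the earlier of 19 June 2040 and 27 August 2036.

2036-08-27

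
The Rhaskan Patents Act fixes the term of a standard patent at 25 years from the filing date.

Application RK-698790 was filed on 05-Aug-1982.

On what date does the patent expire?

Filing date + 25 years → 5 August 2007.

2007-08-05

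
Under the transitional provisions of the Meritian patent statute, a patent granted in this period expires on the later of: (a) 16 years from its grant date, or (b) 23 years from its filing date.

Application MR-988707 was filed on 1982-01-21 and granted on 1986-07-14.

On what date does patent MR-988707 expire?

2005-01-21

(a) grant + 16 years → 14 July 2002.
(b) filing + 23 years → 21 January 2005.
Later of the two: 21 January 2005.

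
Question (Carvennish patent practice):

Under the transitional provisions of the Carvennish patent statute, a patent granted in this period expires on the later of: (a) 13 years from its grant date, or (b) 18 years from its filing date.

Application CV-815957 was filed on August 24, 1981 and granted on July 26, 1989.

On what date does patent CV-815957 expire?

(a) grant + 13 years → 26 July 2002.
(b) filing + 18 years → 24 August 1999.
Later of the two: 26 July 2002.

July 26, 2002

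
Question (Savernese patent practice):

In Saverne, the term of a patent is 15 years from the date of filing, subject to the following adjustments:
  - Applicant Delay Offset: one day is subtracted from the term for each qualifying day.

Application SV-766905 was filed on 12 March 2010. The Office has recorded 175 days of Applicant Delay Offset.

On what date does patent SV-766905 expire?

2024-09-18

Base term: filing date + 15 years → 12 March 2025.
Applicant Delay Offset: −175 days → 18 September 2024.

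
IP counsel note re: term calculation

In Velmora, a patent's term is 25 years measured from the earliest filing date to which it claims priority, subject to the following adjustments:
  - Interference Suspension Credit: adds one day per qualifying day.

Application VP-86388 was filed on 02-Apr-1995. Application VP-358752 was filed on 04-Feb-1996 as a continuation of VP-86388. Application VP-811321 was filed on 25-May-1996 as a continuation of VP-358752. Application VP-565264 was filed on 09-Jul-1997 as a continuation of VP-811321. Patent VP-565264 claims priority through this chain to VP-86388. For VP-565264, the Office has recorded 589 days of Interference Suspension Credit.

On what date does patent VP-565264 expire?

Earliest priority filing: 2 April 1995.
Base term: 2 April 1995 + 25 years → 2 April 2020.
Interference Suspension Credit: +589 days → 12 November 2021.

November 12, 2021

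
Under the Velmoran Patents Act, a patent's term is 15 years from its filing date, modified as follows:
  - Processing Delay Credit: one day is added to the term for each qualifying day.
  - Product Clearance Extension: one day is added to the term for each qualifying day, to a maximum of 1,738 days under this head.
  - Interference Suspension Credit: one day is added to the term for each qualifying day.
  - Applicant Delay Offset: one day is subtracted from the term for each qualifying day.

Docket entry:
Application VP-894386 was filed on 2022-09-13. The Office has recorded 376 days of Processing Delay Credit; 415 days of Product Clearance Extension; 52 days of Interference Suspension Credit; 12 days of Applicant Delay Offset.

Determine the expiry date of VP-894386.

Base term: filing date + 15 years → 13 September 2037.
Processing Delay Credit: +376 days → 24 September 2038.
Product Clearance Extension: 415 days (within the 1738-day cap) → +415 days → 13 November 2039.
Interference Suspension Credit: +52 days → 4 January 2040.
Applicant Delay Offset: −12 days → 23 December 2039.

2039-12-23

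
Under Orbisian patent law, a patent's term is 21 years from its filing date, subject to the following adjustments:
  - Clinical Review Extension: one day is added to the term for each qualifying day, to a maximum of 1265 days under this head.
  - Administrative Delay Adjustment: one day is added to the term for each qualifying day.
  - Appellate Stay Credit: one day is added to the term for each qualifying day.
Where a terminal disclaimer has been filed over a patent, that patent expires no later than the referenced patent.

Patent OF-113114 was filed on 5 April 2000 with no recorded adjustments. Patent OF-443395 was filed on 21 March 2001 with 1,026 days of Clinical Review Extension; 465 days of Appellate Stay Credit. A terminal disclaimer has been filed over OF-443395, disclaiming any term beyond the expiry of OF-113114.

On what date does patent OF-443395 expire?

April 5, 2021

Natural term of OF-443395:
  Base: filing + 21 years → 21 March 2022.
  Clinical Review Extension: 1026 days (within the 1265-day cap) → +1026 days → 10 January 2025.
  Appellate Stay Credit: +465 days → 20 April 2026.
Expiry of referenced patent OF-113114:
  Base: filing + 21 years → 5 April 2021.
Terminal disclaimer: OF-443395 expires on the earlier of 20 April 2026 and 5 April 2021.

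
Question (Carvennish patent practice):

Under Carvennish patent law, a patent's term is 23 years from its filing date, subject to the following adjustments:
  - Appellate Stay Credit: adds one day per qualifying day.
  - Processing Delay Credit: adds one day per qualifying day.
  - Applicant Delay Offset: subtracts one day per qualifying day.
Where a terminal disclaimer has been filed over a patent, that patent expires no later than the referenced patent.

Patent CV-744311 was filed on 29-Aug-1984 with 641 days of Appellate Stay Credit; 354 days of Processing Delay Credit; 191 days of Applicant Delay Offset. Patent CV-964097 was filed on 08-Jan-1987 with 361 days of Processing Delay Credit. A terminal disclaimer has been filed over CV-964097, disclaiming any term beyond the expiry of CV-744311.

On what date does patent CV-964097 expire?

Natural term of CV-964097:
  Base: filing + 23 years → 8 January 2010.
  Processing Delay Credit: +361 days → 4 January 2011.
Expiry of referenced patent CV-744311:
  Base: filing + 23 years → 29 August 2007.
  Appellate Stay Credit: +641 days → 31 May 2009.
  Processing Delay Credit: +354 days → 20 May 2010.
  Applicant Delay Offset: −191 days → 10 November 2009.
Terminal disclaimer: CV-964097 expires on the earlier of 4 January 2011 and 10 November 2009.

2009-11-10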